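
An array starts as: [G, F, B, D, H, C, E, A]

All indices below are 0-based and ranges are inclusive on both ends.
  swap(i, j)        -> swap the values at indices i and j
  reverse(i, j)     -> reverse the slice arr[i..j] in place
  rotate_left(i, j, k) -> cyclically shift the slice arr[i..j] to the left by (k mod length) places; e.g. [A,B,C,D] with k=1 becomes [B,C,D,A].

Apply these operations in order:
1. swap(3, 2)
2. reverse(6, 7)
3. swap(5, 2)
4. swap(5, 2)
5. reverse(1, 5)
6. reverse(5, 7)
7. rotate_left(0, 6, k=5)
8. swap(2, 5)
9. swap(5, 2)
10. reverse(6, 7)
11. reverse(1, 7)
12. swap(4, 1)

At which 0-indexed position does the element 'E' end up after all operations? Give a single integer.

Answer: 0

Derivation:
After 1 (swap(3, 2)): [G, F, D, B, H, C, E, A]
After 2 (reverse(6, 7)): [G, F, D, B, H, C, A, E]
After 3 (swap(5, 2)): [G, F, C, B, H, D, A, E]
After 4 (swap(5, 2)): [G, F, D, B, H, C, A, E]
After 5 (reverse(1, 5)): [G, C, H, B, D, F, A, E]
After 6 (reverse(5, 7)): [G, C, H, B, D, E, A, F]
After 7 (rotate_left(0, 6, k=5)): [E, A, G, C, H, B, D, F]
After 8 (swap(2, 5)): [E, A, B, C, H, G, D, F]
After 9 (swap(5, 2)): [E, A, G, C, H, B, D, F]
After 10 (reverse(6, 7)): [E, A, G, C, H, B, F, D]
After 11 (reverse(1, 7)): [E, D, F, B, H, C, G, A]
After 12 (swap(4, 1)): [E, H, F, B, D, C, G, A]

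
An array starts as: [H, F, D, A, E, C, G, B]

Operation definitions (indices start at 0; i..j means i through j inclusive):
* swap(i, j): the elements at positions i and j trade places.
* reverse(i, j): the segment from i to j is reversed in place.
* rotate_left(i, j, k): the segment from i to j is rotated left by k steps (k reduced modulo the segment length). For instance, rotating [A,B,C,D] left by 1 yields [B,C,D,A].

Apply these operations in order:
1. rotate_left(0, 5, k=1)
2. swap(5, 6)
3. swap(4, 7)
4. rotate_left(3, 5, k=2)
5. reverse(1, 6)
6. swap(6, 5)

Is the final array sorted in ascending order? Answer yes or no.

Answer: no

Derivation:
After 1 (rotate_left(0, 5, k=1)): [F, D, A, E, C, H, G, B]
After 2 (swap(5, 6)): [F, D, A, E, C, G, H, B]
After 3 (swap(4, 7)): [F, D, A, E, B, G, H, C]
After 4 (rotate_left(3, 5, k=2)): [F, D, A, G, E, B, H, C]
After 5 (reverse(1, 6)): [F, H, B, E, G, A, D, C]
After 6 (swap(6, 5)): [F, H, B, E, G, D, A, C]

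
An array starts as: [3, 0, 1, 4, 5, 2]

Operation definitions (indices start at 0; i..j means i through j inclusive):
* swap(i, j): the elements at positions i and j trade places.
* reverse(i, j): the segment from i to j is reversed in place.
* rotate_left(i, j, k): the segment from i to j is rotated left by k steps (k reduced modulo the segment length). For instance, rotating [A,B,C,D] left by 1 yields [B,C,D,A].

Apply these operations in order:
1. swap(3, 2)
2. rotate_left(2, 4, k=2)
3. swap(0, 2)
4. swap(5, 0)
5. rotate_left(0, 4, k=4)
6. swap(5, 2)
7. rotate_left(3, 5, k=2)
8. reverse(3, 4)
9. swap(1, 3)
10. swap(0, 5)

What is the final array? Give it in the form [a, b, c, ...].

Answer: [4, 3, 5, 2, 0, 1]

Derivation:
After 1 (swap(3, 2)): [3, 0, 4, 1, 5, 2]
After 2 (rotate_left(2, 4, k=2)): [3, 0, 5, 4, 1, 2]
After 3 (swap(0, 2)): [5, 0, 3, 4, 1, 2]
After 4 (swap(5, 0)): [2, 0, 3, 4, 1, 5]
After 5 (rotate_left(0, 4, k=4)): [1, 2, 0, 3, 4, 5]
After 6 (swap(5, 2)): [1, 2, 5, 3, 4, 0]
After 7 (rotate_left(3, 5, k=2)): [1, 2, 5, 0, 3, 4]
After 8 (reverse(3, 4)): [1, 2, 5, 3, 0, 4]
After 9 (swap(1, 3)): [1, 3, 5, 2, 0, 4]
After 10 (swap(0, 5)): [4, 3, 5, 2, 0, 1]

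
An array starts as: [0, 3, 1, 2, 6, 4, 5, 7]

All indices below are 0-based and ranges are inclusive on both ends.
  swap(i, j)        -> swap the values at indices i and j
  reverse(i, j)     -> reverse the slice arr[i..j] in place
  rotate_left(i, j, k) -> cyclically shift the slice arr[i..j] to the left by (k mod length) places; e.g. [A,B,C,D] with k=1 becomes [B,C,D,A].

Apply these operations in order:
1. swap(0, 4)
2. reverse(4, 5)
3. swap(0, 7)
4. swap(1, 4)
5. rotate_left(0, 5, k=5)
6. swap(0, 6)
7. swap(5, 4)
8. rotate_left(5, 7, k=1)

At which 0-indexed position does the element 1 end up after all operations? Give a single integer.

After 1 (swap(0, 4)): [6, 3, 1, 2, 0, 4, 5, 7]
After 2 (reverse(4, 5)): [6, 3, 1, 2, 4, 0, 5, 7]
After 3 (swap(0, 7)): [7, 3, 1, 2, 4, 0, 5, 6]
After 4 (swap(1, 4)): [7, 4, 1, 2, 3, 0, 5, 6]
After 5 (rotate_left(0, 5, k=5)): [0, 7, 4, 1, 2, 3, 5, 6]
After 6 (swap(0, 6)): [5, 7, 4, 1, 2, 3, 0, 6]
After 7 (swap(5, 4)): [5, 7, 4, 1, 3, 2, 0, 6]
After 8 (rotate_left(5, 7, k=1)): [5, 7, 4, 1, 3, 0, 6, 2]

Answer: 3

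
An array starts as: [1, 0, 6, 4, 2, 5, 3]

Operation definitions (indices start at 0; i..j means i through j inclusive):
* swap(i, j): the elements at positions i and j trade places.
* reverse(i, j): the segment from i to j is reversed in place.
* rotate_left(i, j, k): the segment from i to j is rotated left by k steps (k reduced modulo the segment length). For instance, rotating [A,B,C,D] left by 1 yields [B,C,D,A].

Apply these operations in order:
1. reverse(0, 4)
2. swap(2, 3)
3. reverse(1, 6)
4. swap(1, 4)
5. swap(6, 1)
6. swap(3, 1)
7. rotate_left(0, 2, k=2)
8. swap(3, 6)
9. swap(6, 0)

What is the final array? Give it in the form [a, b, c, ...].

Answer: [4, 2, 1, 6, 3, 0, 5]

Derivation:
After 1 (reverse(0, 4)): [2, 4, 6, 0, 1, 5, 3]
After 2 (swap(2, 3)): [2, 4, 0, 6, 1, 5, 3]
After 3 (reverse(1, 6)): [2, 3, 5, 1, 6, 0, 4]
After 4 (swap(1, 4)): [2, 6, 5, 1, 3, 0, 4]
After 5 (swap(6, 1)): [2, 4, 5, 1, 3, 0, 6]
After 6 (swap(3, 1)): [2, 1, 5, 4, 3, 0, 6]
After 7 (rotate_left(0, 2, k=2)): [5, 2, 1, 4, 3, 0, 6]
After 8 (swap(3, 6)): [5, 2, 1, 6, 3, 0, 4]
After 9 (swap(6, 0)): [4, 2, 1, 6, 3, 0, 5]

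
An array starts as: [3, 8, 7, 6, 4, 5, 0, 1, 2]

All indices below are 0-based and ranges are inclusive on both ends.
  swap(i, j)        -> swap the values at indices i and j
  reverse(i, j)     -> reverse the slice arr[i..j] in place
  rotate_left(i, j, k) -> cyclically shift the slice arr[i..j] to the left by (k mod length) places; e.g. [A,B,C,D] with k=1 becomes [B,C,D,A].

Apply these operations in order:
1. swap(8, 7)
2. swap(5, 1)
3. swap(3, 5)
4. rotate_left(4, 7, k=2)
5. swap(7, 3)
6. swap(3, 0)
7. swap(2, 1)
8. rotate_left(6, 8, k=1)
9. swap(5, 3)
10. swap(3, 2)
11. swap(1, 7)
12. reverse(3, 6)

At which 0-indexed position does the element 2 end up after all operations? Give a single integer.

After 1 (swap(8, 7)): [3, 8, 7, 6, 4, 5, 0, 2, 1]
After 2 (swap(5, 1)): [3, 5, 7, 6, 4, 8, 0, 2, 1]
After 3 (swap(3, 5)): [3, 5, 7, 8, 4, 6, 0, 2, 1]
After 4 (rotate_left(4, 7, k=2)): [3, 5, 7, 8, 0, 2, 4, 6, 1]
After 5 (swap(7, 3)): [3, 5, 7, 6, 0, 2, 4, 8, 1]
After 6 (swap(3, 0)): [6, 5, 7, 3, 0, 2, 4, 8, 1]
After 7 (swap(2, 1)): [6, 7, 5, 3, 0, 2, 4, 8, 1]
After 8 (rotate_left(6, 8, k=1)): [6, 7, 5, 3, 0, 2, 8, 1, 4]
After 9 (swap(5, 3)): [6, 7, 5, 2, 0, 3, 8, 1, 4]
After 10 (swap(3, 2)): [6, 7, 2, 5, 0, 3, 8, 1, 4]
After 11 (swap(1, 7)): [6, 1, 2, 5, 0, 3, 8, 7, 4]
After 12 (reverse(3, 6)): [6, 1, 2, 8, 3, 0, 5, 7, 4]

Answer: 2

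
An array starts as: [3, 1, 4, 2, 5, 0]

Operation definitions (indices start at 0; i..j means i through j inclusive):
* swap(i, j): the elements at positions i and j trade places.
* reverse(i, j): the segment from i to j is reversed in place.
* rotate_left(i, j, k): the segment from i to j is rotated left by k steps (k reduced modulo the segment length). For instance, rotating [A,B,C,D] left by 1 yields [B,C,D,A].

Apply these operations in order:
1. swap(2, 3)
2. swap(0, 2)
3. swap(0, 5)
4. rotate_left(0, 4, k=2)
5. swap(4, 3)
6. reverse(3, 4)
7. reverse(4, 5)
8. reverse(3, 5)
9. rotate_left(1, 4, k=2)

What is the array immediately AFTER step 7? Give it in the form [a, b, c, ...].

After 1 (swap(2, 3)): [3, 1, 2, 4, 5, 0]
After 2 (swap(0, 2)): [2, 1, 3, 4, 5, 0]
After 3 (swap(0, 5)): [0, 1, 3, 4, 5, 2]
After 4 (rotate_left(0, 4, k=2)): [3, 4, 5, 0, 1, 2]
After 5 (swap(4, 3)): [3, 4, 5, 1, 0, 2]
After 6 (reverse(3, 4)): [3, 4, 5, 0, 1, 2]
After 7 (reverse(4, 5)): [3, 4, 5, 0, 2, 1]

Answer: [3, 4, 5, 0, 2, 1]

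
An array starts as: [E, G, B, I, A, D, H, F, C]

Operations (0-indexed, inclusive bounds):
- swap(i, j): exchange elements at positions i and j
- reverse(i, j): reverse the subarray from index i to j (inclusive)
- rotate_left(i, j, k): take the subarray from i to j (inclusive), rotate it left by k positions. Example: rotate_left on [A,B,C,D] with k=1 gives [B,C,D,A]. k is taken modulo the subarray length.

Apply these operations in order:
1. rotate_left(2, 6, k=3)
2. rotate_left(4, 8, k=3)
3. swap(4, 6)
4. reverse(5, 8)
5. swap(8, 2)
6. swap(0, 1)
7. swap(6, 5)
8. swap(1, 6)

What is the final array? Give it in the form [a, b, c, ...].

Answer: [G, A, C, H, B, I, E, F, D]

Derivation:
After 1 (rotate_left(2, 6, k=3)): [E, G, D, H, B, I, A, F, C]
After 2 (rotate_left(4, 8, k=3)): [E, G, D, H, F, C, B, I, A]
After 3 (swap(4, 6)): [E, G, D, H, B, C, F, I, A]
After 4 (reverse(5, 8)): [E, G, D, H, B, A, I, F, C]
After 5 (swap(8, 2)): [E, G, C, H, B, A, I, F, D]
After 6 (swap(0, 1)): [G, E, C, H, B, A, I, F, D]
After 7 (swap(6, 5)): [G, E, C, H, B, I, A, F, D]
After 8 (swap(1, 6)): [G, A, C, H, B, I, E, F, D]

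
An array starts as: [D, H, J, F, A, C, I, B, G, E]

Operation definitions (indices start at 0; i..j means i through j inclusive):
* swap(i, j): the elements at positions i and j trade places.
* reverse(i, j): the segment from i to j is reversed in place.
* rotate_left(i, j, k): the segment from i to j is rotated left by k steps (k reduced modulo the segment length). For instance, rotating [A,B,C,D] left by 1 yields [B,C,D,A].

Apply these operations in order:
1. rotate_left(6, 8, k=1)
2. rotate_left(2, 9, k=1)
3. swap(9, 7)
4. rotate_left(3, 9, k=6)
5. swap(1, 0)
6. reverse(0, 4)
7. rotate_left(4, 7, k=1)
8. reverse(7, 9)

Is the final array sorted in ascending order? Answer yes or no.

Answer: no

Derivation:
After 1 (rotate_left(6, 8, k=1)): [D, H, J, F, A, C, B, G, I, E]
After 2 (rotate_left(2, 9, k=1)): [D, H, F, A, C, B, G, I, E, J]
After 3 (swap(9, 7)): [D, H, F, A, C, B, G, J, E, I]
After 4 (rotate_left(3, 9, k=6)): [D, H, F, I, A, C, B, G, J, E]
After 5 (swap(1, 0)): [H, D, F, I, A, C, B, G, J, E]
After 6 (reverse(0, 4)): [A, I, F, D, H, C, B, G, J, E]
After 7 (rotate_left(4, 7, k=1)): [A, I, F, D, C, B, G, H, J, E]
After 8 (reverse(7, 9)): [A, I, F, D, C, B, G, E, J, H]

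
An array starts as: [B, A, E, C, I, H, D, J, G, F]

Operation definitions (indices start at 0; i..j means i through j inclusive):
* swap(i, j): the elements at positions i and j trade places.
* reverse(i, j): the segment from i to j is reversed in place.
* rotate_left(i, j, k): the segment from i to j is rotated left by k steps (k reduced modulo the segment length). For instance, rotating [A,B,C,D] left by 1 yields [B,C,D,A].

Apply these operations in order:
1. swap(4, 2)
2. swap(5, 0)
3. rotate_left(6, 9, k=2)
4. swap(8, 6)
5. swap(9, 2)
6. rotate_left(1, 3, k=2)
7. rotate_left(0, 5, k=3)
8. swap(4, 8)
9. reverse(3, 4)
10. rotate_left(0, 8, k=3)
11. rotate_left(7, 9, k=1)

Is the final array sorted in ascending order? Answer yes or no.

After 1 (swap(4, 2)): [B, A, I, C, E, H, D, J, G, F]
After 2 (swap(5, 0)): [H, A, I, C, E, B, D, J, G, F]
After 3 (rotate_left(6, 9, k=2)): [H, A, I, C, E, B, G, F, D, J]
After 4 (swap(8, 6)): [H, A, I, C, E, B, D, F, G, J]
After 5 (swap(9, 2)): [H, A, J, C, E, B, D, F, G, I]
After 6 (rotate_left(1, 3, k=2)): [H, C, A, J, E, B, D, F, G, I]
After 7 (rotate_left(0, 5, k=3)): [J, E, B, H, C, A, D, F, G, I]
After 8 (swap(4, 8)): [J, E, B, H, G, A, D, F, C, I]
After 9 (reverse(3, 4)): [J, E, B, G, H, A, D, F, C, I]
After 10 (rotate_left(0, 8, k=3)): [G, H, A, D, F, C, J, E, B, I]
After 11 (rotate_left(7, 9, k=1)): [G, H, A, D, F, C, J, B, I, E]

Answer: no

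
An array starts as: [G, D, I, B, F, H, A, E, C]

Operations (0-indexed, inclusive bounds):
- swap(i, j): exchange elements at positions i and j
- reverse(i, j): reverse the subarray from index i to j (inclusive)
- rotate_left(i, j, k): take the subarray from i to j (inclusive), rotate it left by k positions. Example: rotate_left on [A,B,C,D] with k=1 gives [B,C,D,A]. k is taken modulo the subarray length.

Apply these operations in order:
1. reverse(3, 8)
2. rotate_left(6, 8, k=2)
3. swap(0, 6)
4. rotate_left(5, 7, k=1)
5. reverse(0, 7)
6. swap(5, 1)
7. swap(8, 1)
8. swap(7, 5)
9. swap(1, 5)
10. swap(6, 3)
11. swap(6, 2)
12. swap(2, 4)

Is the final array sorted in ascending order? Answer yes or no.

Answer: yes

Derivation:
After 1 (reverse(3, 8)): [G, D, I, C, E, A, H, F, B]
After 2 (rotate_left(6, 8, k=2)): [G, D, I, C, E, A, B, H, F]
After 3 (swap(0, 6)): [B, D, I, C, E, A, G, H, F]
After 4 (rotate_left(5, 7, k=1)): [B, D, I, C, E, G, H, A, F]
After 5 (reverse(0, 7)): [A, H, G, E, C, I, D, B, F]
After 6 (swap(5, 1)): [A, I, G, E, C, H, D, B, F]
After 7 (swap(8, 1)): [A, F, G, E, C, H, D, B, I]
After 8 (swap(7, 5)): [A, F, G, E, C, B, D, H, I]
After 9 (swap(1, 5)): [A, B, G, E, C, F, D, H, I]
After 10 (swap(6, 3)): [A, B, G, D, C, F, E, H, I]
After 11 (swap(6, 2)): [A, B, E, D, C, F, G, H, I]
After 12 (swap(2, 4)): [A, B, C, D, E, F, G, H, I]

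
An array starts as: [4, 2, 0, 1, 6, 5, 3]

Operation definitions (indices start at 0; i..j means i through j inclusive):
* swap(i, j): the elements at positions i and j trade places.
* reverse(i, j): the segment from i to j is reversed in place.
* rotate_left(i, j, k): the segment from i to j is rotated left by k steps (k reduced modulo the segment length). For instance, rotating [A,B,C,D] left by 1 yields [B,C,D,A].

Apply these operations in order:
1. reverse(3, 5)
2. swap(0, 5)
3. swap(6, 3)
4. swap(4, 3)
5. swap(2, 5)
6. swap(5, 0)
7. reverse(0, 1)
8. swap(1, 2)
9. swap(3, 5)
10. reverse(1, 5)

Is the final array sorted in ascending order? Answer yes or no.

Answer: no

Derivation:
After 1 (reverse(3, 5)): [4, 2, 0, 5, 6, 1, 3]
After 2 (swap(0, 5)): [1, 2, 0, 5, 6, 4, 3]
After 3 (swap(6, 3)): [1, 2, 0, 3, 6, 4, 5]
After 4 (swap(4, 3)): [1, 2, 0, 6, 3, 4, 5]
After 5 (swap(2, 5)): [1, 2, 4, 6, 3, 0, 5]
After 6 (swap(5, 0)): [0, 2, 4, 6, 3, 1, 5]
After 7 (reverse(0, 1)): [2, 0, 4, 6, 3, 1, 5]
After 8 (swap(1, 2)): [2, 4, 0, 6, 3, 1, 5]
After 9 (swap(3, 5)): [2, 4, 0, 1, 3, 6, 5]
After 10 (reverse(1, 5)): [2, 6, 3, 1, 0, 4, 5]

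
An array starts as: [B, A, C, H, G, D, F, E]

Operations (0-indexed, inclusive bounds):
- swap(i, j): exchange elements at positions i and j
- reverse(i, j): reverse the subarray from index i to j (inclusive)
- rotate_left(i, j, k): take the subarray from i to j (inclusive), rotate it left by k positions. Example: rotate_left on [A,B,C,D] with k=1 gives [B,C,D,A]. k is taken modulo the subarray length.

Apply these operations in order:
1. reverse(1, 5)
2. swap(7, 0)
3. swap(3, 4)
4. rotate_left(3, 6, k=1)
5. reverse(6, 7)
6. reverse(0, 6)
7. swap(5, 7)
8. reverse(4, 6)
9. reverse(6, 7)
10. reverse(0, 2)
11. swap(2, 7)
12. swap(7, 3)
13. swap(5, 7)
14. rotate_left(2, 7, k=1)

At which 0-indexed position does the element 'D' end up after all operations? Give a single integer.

After 1 (reverse(1, 5)): [B, D, G, H, C, A, F, E]
After 2 (swap(7, 0)): [E, D, G, H, C, A, F, B]
After 3 (swap(3, 4)): [E, D, G, C, H, A, F, B]
After 4 (rotate_left(3, 6, k=1)): [E, D, G, H, A, F, C, B]
After 5 (reverse(6, 7)): [E, D, G, H, A, F, B, C]
After 6 (reverse(0, 6)): [B, F, A, H, G, D, E, C]
After 7 (swap(5, 7)): [B, F, A, H, G, C, E, D]
After 8 (reverse(4, 6)): [B, F, A, H, E, C, G, D]
After 9 (reverse(6, 7)): [B, F, A, H, E, C, D, G]
After 10 (reverse(0, 2)): [A, F, B, H, E, C, D, G]
After 11 (swap(2, 7)): [A, F, G, H, E, C, D, B]
After 12 (swap(7, 3)): [A, F, G, B, E, C, D, H]
After 13 (swap(5, 7)): [A, F, G, B, E, H, D, C]
After 14 (rotate_left(2, 7, k=1)): [A, F, B, E, H, D, C, G]

Answer: 5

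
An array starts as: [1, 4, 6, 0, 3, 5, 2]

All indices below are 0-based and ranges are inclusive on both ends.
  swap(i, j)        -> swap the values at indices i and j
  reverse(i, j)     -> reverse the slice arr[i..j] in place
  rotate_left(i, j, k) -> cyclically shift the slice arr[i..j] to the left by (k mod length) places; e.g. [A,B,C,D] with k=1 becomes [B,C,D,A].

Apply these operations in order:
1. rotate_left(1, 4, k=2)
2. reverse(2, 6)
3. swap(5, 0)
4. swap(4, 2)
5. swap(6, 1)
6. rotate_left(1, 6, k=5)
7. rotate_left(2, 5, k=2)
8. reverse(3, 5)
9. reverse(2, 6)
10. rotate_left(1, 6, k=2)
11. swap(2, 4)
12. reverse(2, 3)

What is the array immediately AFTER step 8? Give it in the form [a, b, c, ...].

Answer: [4, 0, 5, 6, 3, 2, 1]

Derivation:
After 1 (rotate_left(1, 4, k=2)): [1, 0, 3, 4, 6, 5, 2]
After 2 (reverse(2, 6)): [1, 0, 2, 5, 6, 4, 3]
After 3 (swap(5, 0)): [4, 0, 2, 5, 6, 1, 3]
After 4 (swap(4, 2)): [4, 0, 6, 5, 2, 1, 3]
After 5 (swap(6, 1)): [4, 3, 6, 5, 2, 1, 0]
After 6 (rotate_left(1, 6, k=5)): [4, 0, 3, 6, 5, 2, 1]
After 7 (rotate_left(2, 5, k=2)): [4, 0, 5, 2, 3, 6, 1]
After 8 (reverse(3, 5)): [4, 0, 5, 6, 3, 2, 1]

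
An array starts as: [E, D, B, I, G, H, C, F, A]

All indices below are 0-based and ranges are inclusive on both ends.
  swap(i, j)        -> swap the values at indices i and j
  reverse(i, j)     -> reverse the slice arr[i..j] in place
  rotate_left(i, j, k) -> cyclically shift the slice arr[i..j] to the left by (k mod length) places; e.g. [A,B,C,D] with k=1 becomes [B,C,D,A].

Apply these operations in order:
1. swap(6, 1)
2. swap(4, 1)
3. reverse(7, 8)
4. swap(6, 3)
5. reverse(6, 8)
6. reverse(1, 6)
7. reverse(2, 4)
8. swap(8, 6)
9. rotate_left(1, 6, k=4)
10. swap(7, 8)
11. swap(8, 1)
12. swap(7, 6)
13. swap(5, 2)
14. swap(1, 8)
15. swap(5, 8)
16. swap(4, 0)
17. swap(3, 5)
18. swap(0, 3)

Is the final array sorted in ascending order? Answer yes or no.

Answer: yes

Derivation:
After 1 (swap(6, 1)): [E, C, B, I, G, H, D, F, A]
After 2 (swap(4, 1)): [E, G, B, I, C, H, D, F, A]
After 3 (reverse(7, 8)): [E, G, B, I, C, H, D, A, F]
After 4 (swap(6, 3)): [E, G, B, D, C, H, I, A, F]
After 5 (reverse(6, 8)): [E, G, B, D, C, H, F, A, I]
After 6 (reverse(1, 6)): [E, F, H, C, D, B, G, A, I]
After 7 (reverse(2, 4)): [E, F, D, C, H, B, G, A, I]
After 8 (swap(8, 6)): [E, F, D, C, H, B, I, A, G]
After 9 (rotate_left(1, 6, k=4)): [E, B, I, F, D, C, H, A, G]
After 10 (swap(7, 8)): [E, B, I, F, D, C, H, G, A]
After 11 (swap(8, 1)): [E, A, I, F, D, C, H, G, B]
After 12 (swap(7, 6)): [E, A, I, F, D, C, G, H, B]
After 13 (swap(5, 2)): [E, A, C, F, D, I, G, H, B]
After 14 (swap(1, 8)): [E, B, C, F, D, I, G, H, A]
After 15 (swap(5, 8)): [E, B, C, F, D, A, G, H, I]
After 16 (swap(4, 0)): [D, B, C, F, E, A, G, H, I]
After 17 (swap(3, 5)): [D, B, C, A, E, F, G, H, I]
After 18 (swap(0, 3)): [A, B, C, D, E, F, G, H, I]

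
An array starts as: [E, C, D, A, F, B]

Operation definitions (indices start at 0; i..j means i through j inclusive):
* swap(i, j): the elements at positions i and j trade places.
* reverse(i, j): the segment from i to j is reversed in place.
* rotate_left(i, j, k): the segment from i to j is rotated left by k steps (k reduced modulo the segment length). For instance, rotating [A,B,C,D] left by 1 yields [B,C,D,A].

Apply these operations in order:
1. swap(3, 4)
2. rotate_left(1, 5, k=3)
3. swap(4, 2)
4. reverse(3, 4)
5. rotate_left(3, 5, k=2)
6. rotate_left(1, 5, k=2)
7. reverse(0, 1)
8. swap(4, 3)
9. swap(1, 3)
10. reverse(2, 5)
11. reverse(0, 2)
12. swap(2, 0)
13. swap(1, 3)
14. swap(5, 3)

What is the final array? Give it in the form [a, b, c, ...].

After 1 (swap(3, 4)): [E, C, D, F, A, B]
After 2 (rotate_left(1, 5, k=3)): [E, A, B, C, D, F]
After 3 (swap(4, 2)): [E, A, D, C, B, F]
After 4 (reverse(3, 4)): [E, A, D, B, C, F]
After 5 (rotate_left(3, 5, k=2)): [E, A, D, F, B, C]
After 6 (rotate_left(1, 5, k=2)): [E, F, B, C, A, D]
After 7 (reverse(0, 1)): [F, E, B, C, A, D]
After 8 (swap(4, 3)): [F, E, B, A, C, D]
After 9 (swap(1, 3)): [F, A, B, E, C, D]
After 10 (reverse(2, 5)): [F, A, D, C, E, B]
After 11 (reverse(0, 2)): [D, A, F, C, E, B]
After 12 (swap(2, 0)): [F, A, D, C, E, B]
After 13 (swap(1, 3)): [F, C, D, A, E, B]
After 14 (swap(5, 3)): [F, C, D, B, E, A]

Answer: [F, C, D, B, E, A]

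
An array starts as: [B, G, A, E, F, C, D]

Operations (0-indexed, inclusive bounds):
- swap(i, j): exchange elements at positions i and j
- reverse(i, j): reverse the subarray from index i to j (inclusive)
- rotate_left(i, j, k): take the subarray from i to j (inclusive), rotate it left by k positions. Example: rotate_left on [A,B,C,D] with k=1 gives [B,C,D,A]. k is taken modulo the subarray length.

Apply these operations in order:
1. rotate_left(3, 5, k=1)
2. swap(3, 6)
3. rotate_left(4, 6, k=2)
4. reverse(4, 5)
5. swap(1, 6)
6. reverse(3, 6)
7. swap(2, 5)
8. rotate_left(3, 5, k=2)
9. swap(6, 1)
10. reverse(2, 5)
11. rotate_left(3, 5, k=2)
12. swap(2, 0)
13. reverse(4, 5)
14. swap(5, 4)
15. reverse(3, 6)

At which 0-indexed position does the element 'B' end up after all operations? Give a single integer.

Answer: 2

Derivation:
After 1 (rotate_left(3, 5, k=1)): [B, G, A, F, C, E, D]
After 2 (swap(3, 6)): [B, G, A, D, C, E, F]
After 3 (rotate_left(4, 6, k=2)): [B, G, A, D, F, C, E]
After 4 (reverse(4, 5)): [B, G, A, D, C, F, E]
After 5 (swap(1, 6)): [B, E, A, D, C, F, G]
After 6 (reverse(3, 6)): [B, E, A, G, F, C, D]
After 7 (swap(2, 5)): [B, E, C, G, F, A, D]
After 8 (rotate_left(3, 5, k=2)): [B, E, C, A, G, F, D]
After 9 (swap(6, 1)): [B, D, C, A, G, F, E]
After 10 (reverse(2, 5)): [B, D, F, G, A, C, E]
After 11 (rotate_left(3, 5, k=2)): [B, D, F, C, G, A, E]
After 12 (swap(2, 0)): [F, D, B, C, G, A, E]
After 13 (reverse(4, 5)): [F, D, B, C, A, G, E]
After 14 (swap(5, 4)): [F, D, B, C, G, A, E]
After 15 (reverse(3, 6)): [F, D, B, E, A, G, C]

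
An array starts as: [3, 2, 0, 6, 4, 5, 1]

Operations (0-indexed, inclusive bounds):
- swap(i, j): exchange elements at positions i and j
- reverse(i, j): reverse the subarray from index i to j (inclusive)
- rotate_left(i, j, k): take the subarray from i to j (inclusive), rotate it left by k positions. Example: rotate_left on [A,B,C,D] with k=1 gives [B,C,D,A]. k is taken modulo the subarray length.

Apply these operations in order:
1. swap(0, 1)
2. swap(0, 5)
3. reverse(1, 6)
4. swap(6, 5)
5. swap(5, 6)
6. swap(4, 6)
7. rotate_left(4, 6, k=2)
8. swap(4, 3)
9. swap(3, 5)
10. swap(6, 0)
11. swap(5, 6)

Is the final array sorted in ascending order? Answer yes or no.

After 1 (swap(0, 1)): [2, 3, 0, 6, 4, 5, 1]
After 2 (swap(0, 5)): [5, 3, 0, 6, 4, 2, 1]
After 3 (reverse(1, 6)): [5, 1, 2, 4, 6, 0, 3]
After 4 (swap(6, 5)): [5, 1, 2, 4, 6, 3, 0]
After 5 (swap(5, 6)): [5, 1, 2, 4, 6, 0, 3]
After 6 (swap(4, 6)): [5, 1, 2, 4, 3, 0, 6]
After 7 (rotate_left(4, 6, k=2)): [5, 1, 2, 4, 6, 3, 0]
After 8 (swap(4, 3)): [5, 1, 2, 6, 4, 3, 0]
After 9 (swap(3, 5)): [5, 1, 2, 3, 4, 6, 0]
After 10 (swap(6, 0)): [0, 1, 2, 3, 4, 6, 5]
After 11 (swap(5, 6)): [0, 1, 2, 3, 4, 5, 6]

Answer: yes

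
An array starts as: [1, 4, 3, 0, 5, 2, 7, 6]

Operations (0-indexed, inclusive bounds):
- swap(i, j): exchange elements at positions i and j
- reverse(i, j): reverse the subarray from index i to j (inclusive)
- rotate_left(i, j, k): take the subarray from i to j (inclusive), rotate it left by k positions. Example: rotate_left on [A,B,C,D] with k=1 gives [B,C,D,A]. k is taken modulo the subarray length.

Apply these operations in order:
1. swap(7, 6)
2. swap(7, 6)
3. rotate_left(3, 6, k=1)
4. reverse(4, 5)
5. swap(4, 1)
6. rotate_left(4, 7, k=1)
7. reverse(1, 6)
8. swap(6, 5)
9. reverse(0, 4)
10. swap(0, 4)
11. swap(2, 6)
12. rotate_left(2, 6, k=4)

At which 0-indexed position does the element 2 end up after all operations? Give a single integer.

After 1 (swap(7, 6)): [1, 4, 3, 0, 5, 2, 6, 7]
After 2 (swap(7, 6)): [1, 4, 3, 0, 5, 2, 7, 6]
After 3 (rotate_left(3, 6, k=1)): [1, 4, 3, 5, 2, 7, 0, 6]
After 4 (reverse(4, 5)): [1, 4, 3, 5, 7, 2, 0, 6]
After 5 (swap(4, 1)): [1, 7, 3, 5, 4, 2, 0, 6]
After 6 (rotate_left(4, 7, k=1)): [1, 7, 3, 5, 2, 0, 6, 4]
After 7 (reverse(1, 6)): [1, 6, 0, 2, 5, 3, 7, 4]
After 8 (swap(6, 5)): [1, 6, 0, 2, 5, 7, 3, 4]
After 9 (reverse(0, 4)): [5, 2, 0, 6, 1, 7, 3, 4]
After 10 (swap(0, 4)): [1, 2, 0, 6, 5, 7, 3, 4]
After 11 (swap(2, 6)): [1, 2, 3, 6, 5, 7, 0, 4]
After 12 (rotate_left(2, 6, k=4)): [1, 2, 0, 3, 6, 5, 7, 4]

Answer: 1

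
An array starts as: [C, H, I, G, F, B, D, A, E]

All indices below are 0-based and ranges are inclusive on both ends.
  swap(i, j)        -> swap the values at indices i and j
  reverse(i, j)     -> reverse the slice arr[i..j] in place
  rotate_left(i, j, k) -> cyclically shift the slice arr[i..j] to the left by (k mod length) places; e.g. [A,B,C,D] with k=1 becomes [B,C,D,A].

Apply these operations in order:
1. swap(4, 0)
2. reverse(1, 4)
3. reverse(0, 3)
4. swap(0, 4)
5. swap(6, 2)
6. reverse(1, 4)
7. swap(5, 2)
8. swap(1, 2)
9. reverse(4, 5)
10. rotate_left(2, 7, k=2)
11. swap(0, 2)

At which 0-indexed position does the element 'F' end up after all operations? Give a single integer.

Answer: 0

Derivation:
After 1 (swap(4, 0)): [F, H, I, G, C, B, D, A, E]
After 2 (reverse(1, 4)): [F, C, G, I, H, B, D, A, E]
After 3 (reverse(0, 3)): [I, G, C, F, H, B, D, A, E]
After 4 (swap(0, 4)): [H, G, C, F, I, B, D, A, E]
After 5 (swap(6, 2)): [H, G, D, F, I, B, C, A, E]
After 6 (reverse(1, 4)): [H, I, F, D, G, B, C, A, E]
After 7 (swap(5, 2)): [H, I, B, D, G, F, C, A, E]
After 8 (swap(1, 2)): [H, B, I, D, G, F, C, A, E]
After 9 (reverse(4, 5)): [H, B, I, D, F, G, C, A, E]
After 10 (rotate_left(2, 7, k=2)): [H, B, F, G, C, A, I, D, E]
After 11 (swap(0, 2)): [F, B, H, G, C, A, I, D, E]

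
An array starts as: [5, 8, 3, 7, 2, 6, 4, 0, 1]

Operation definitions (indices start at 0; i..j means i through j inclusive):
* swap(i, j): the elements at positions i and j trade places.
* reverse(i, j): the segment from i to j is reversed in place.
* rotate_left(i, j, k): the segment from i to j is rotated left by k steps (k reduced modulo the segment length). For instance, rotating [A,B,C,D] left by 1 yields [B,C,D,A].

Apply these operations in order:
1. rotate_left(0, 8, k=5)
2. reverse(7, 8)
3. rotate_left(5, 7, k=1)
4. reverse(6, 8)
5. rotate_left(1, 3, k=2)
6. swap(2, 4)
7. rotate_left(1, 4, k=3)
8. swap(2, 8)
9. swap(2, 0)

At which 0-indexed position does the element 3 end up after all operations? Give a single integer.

Answer: 5

Derivation:
After 1 (rotate_left(0, 8, k=5)): [6, 4, 0, 1, 5, 8, 3, 7, 2]
After 2 (reverse(7, 8)): [6, 4, 0, 1, 5, 8, 3, 2, 7]
After 3 (rotate_left(5, 7, k=1)): [6, 4, 0, 1, 5, 3, 2, 8, 7]
After 4 (reverse(6, 8)): [6, 4, 0, 1, 5, 3, 7, 8, 2]
After 5 (rotate_left(1, 3, k=2)): [6, 1, 4, 0, 5, 3, 7, 8, 2]
After 6 (swap(2, 4)): [6, 1, 5, 0, 4, 3, 7, 8, 2]
After 7 (rotate_left(1, 4, k=3)): [6, 4, 1, 5, 0, 3, 7, 8, 2]
After 8 (swap(2, 8)): [6, 4, 2, 5, 0, 3, 7, 8, 1]
After 9 (swap(2, 0)): [2, 4, 6, 5, 0, 3, 7, 8, 1]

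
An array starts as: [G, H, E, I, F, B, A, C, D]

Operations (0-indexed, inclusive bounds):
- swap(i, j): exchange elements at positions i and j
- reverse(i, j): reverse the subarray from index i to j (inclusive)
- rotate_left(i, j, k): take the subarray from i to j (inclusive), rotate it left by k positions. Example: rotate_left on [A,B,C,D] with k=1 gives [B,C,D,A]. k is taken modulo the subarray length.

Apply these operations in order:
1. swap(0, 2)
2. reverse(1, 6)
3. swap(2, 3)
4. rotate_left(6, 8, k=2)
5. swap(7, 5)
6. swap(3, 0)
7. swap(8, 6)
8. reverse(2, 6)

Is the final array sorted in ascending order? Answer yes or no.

Answer: no

Derivation:
After 1 (swap(0, 2)): [E, H, G, I, F, B, A, C, D]
After 2 (reverse(1, 6)): [E, A, B, F, I, G, H, C, D]
After 3 (swap(2, 3)): [E, A, F, B, I, G, H, C, D]
After 4 (rotate_left(6, 8, k=2)): [E, A, F, B, I, G, D, H, C]
After 5 (swap(7, 5)): [E, A, F, B, I, H, D, G, C]
After 6 (swap(3, 0)): [B, A, F, E, I, H, D, G, C]
After 7 (swap(8, 6)): [B, A, F, E, I, H, C, G, D]
After 8 (reverse(2, 6)): [B, A, C, H, I, E, F, G, D]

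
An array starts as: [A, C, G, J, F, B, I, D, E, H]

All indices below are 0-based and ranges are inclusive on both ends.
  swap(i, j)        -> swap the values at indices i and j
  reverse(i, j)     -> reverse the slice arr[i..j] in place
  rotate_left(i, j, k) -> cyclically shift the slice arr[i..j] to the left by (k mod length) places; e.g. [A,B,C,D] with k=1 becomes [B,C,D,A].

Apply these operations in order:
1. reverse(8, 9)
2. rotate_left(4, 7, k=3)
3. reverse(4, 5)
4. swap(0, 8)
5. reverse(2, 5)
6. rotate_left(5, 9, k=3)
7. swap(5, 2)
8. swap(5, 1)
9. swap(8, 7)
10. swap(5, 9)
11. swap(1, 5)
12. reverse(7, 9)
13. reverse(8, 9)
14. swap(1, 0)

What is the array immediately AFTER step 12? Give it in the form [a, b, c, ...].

After 1 (reverse(8, 9)): [A, C, G, J, F, B, I, D, H, E]
After 2 (rotate_left(4, 7, k=3)): [A, C, G, J, D, F, B, I, H, E]
After 3 (reverse(4, 5)): [A, C, G, J, F, D, B, I, H, E]
After 4 (swap(0, 8)): [H, C, G, J, F, D, B, I, A, E]
After 5 (reverse(2, 5)): [H, C, D, F, J, G, B, I, A, E]
After 6 (rotate_left(5, 9, k=3)): [H, C, D, F, J, A, E, G, B, I]
After 7 (swap(5, 2)): [H, C, A, F, J, D, E, G, B, I]
After 8 (swap(5, 1)): [H, D, A, F, J, C, E, G, B, I]
After 9 (swap(8, 7)): [H, D, A, F, J, C, E, B, G, I]
After 10 (swap(5, 9)): [H, D, A, F, J, I, E, B, G, C]
After 11 (swap(1, 5)): [H, I, A, F, J, D, E, B, G, C]
After 12 (reverse(7, 9)): [H, I, A, F, J, D, E, C, G, B]

Answer: [H, I, A, F, J, D, E, C, G, B]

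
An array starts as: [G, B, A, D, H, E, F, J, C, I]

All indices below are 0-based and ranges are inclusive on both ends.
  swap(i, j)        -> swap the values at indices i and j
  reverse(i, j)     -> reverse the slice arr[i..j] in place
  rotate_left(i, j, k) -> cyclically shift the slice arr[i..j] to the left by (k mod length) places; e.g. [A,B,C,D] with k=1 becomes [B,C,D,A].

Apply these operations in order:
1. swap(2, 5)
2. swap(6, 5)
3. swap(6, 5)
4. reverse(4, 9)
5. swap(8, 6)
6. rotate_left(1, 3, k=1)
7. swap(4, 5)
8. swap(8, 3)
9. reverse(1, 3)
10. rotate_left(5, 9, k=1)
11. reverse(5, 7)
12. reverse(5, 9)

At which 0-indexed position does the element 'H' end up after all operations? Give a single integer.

Answer: 6

Derivation:
After 1 (swap(2, 5)): [G, B, E, D, H, A, F, J, C, I]
After 2 (swap(6, 5)): [G, B, E, D, H, F, A, J, C, I]
After 3 (swap(6, 5)): [G, B, E, D, H, A, F, J, C, I]
After 4 (reverse(4, 9)): [G, B, E, D, I, C, J, F, A, H]
After 5 (swap(8, 6)): [G, B, E, D, I, C, A, F, J, H]
After 6 (rotate_left(1, 3, k=1)): [G, E, D, B, I, C, A, F, J, H]
After 7 (swap(4, 5)): [G, E, D, B, C, I, A, F, J, H]
After 8 (swap(8, 3)): [G, E, D, J, C, I, A, F, B, H]
After 9 (reverse(1, 3)): [G, J, D, E, C, I, A, F, B, H]
After 10 (rotate_left(5, 9, k=1)): [G, J, D, E, C, A, F, B, H, I]
After 11 (reverse(5, 7)): [G, J, D, E, C, B, F, A, H, I]
After 12 (reverse(5, 9)): [G, J, D, E, C, I, H, A, F, B]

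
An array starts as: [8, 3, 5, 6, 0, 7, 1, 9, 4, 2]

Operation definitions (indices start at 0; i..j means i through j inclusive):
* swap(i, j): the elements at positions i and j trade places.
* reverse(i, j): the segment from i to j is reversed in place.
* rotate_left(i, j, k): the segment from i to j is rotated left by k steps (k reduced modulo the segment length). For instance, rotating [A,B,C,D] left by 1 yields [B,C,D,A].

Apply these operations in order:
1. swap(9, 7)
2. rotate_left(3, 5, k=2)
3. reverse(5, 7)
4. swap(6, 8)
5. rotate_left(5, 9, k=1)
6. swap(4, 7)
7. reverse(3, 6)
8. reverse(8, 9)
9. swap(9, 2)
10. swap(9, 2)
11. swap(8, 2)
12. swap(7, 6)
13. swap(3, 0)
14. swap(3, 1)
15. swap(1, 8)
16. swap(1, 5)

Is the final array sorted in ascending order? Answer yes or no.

After 1 (swap(9, 7)): [8, 3, 5, 6, 0, 7, 1, 2, 4, 9]
After 2 (rotate_left(3, 5, k=2)): [8, 3, 5, 7, 6, 0, 1, 2, 4, 9]
After 3 (reverse(5, 7)): [8, 3, 5, 7, 6, 2, 1, 0, 4, 9]
After 4 (swap(6, 8)): [8, 3, 5, 7, 6, 2, 4, 0, 1, 9]
After 5 (rotate_left(5, 9, k=1)): [8, 3, 5, 7, 6, 4, 0, 1, 9, 2]
After 6 (swap(4, 7)): [8, 3, 5, 7, 1, 4, 0, 6, 9, 2]
After 7 (reverse(3, 6)): [8, 3, 5, 0, 4, 1, 7, 6, 9, 2]
After 8 (reverse(8, 9)): [8, 3, 5, 0, 4, 1, 7, 6, 2, 9]
After 9 (swap(9, 2)): [8, 3, 9, 0, 4, 1, 7, 6, 2, 5]
After 10 (swap(9, 2)): [8, 3, 5, 0, 4, 1, 7, 6, 2, 9]
After 11 (swap(8, 2)): [8, 3, 2, 0, 4, 1, 7, 6, 5, 9]
After 12 (swap(7, 6)): [8, 3, 2, 0, 4, 1, 6, 7, 5, 9]
After 13 (swap(3, 0)): [0, 3, 2, 8, 4, 1, 6, 7, 5, 9]
After 14 (swap(3, 1)): [0, 8, 2, 3, 4, 1, 6, 7, 5, 9]
After 15 (swap(1, 8)): [0, 5, 2, 3, 4, 1, 6, 7, 8, 9]
After 16 (swap(1, 5)): [0, 1, 2, 3, 4, 5, 6, 7, 8, 9]

Answer: yes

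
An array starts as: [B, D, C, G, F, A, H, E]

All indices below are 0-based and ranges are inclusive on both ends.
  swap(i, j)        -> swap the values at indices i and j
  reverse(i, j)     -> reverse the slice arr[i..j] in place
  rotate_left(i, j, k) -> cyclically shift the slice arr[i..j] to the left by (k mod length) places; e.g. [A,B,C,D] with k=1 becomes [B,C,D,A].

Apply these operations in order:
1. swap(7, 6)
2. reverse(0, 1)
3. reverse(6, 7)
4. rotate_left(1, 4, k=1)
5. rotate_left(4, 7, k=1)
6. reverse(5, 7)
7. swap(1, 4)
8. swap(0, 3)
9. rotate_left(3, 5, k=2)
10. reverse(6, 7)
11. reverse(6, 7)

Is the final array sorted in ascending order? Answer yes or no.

After 1 (swap(7, 6)): [B, D, C, G, F, A, E, H]
After 2 (reverse(0, 1)): [D, B, C, G, F, A, E, H]
After 3 (reverse(6, 7)): [D, B, C, G, F, A, H, E]
After 4 (rotate_left(1, 4, k=1)): [D, C, G, F, B, A, H, E]
After 5 (rotate_left(4, 7, k=1)): [D, C, G, F, A, H, E, B]
After 6 (reverse(5, 7)): [D, C, G, F, A, B, E, H]
After 7 (swap(1, 4)): [D, A, G, F, C, B, E, H]
After 8 (swap(0, 3)): [F, A, G, D, C, B, E, H]
After 9 (rotate_left(3, 5, k=2)): [F, A, G, B, D, C, E, H]
After 10 (reverse(6, 7)): [F, A, G, B, D, C, H, E]
After 11 (reverse(6, 7)): [F, A, G, B, D, C, E, H]

Answer: no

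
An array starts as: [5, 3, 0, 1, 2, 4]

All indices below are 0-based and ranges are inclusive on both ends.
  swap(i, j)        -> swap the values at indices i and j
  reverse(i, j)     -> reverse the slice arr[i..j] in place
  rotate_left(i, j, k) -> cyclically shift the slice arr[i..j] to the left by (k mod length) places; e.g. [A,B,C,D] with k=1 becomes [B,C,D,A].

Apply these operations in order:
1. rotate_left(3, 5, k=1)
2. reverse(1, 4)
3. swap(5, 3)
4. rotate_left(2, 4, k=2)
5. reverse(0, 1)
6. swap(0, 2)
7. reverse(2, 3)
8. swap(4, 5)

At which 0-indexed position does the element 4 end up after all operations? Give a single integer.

After 1 (rotate_left(3, 5, k=1)): [5, 3, 0, 2, 4, 1]
After 2 (reverse(1, 4)): [5, 4, 2, 0, 3, 1]
After 3 (swap(5, 3)): [5, 4, 2, 1, 3, 0]
After 4 (rotate_left(2, 4, k=2)): [5, 4, 3, 2, 1, 0]
After 5 (reverse(0, 1)): [4, 5, 3, 2, 1, 0]
After 6 (swap(0, 2)): [3, 5, 4, 2, 1, 0]
After 7 (reverse(2, 3)): [3, 5, 2, 4, 1, 0]
After 8 (swap(4, 5)): [3, 5, 2, 4, 0, 1]

Answer: 3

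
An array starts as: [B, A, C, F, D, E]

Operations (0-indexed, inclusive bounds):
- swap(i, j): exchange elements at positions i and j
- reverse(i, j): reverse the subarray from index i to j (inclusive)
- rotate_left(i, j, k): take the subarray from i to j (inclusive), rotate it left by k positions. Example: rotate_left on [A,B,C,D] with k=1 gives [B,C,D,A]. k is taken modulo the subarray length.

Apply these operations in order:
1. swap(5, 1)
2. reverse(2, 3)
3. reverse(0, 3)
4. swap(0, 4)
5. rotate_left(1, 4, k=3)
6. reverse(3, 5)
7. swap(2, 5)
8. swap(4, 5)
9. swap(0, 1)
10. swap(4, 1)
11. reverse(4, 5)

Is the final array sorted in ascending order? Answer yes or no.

After 1 (swap(5, 1)): [B, E, C, F, D, A]
After 2 (reverse(2, 3)): [B, E, F, C, D, A]
After 3 (reverse(0, 3)): [C, F, E, B, D, A]
After 4 (swap(0, 4)): [D, F, E, B, C, A]
After 5 (rotate_left(1, 4, k=3)): [D, C, F, E, B, A]
After 6 (reverse(3, 5)): [D, C, F, A, B, E]
After 7 (swap(2, 5)): [D, C, E, A, B, F]
After 8 (swap(4, 5)): [D, C, E, A, F, B]
After 9 (swap(0, 1)): [C, D, E, A, F, B]
After 10 (swap(4, 1)): [C, F, E, A, D, B]
After 11 (reverse(4, 5)): [C, F, E, A, B, D]

Answer: no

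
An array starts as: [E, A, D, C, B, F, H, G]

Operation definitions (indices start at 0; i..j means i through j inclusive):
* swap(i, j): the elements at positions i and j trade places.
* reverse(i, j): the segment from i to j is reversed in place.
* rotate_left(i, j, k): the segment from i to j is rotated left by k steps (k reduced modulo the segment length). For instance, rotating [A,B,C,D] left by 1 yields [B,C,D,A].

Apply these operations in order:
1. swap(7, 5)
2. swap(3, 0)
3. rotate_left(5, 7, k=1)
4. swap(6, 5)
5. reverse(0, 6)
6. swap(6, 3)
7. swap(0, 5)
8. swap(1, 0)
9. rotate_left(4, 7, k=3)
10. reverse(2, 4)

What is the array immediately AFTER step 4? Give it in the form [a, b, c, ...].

After 1 (swap(7, 5)): [E, A, D, C, B, G, H, F]
After 2 (swap(3, 0)): [C, A, D, E, B, G, H, F]
After 3 (rotate_left(5, 7, k=1)): [C, A, D, E, B, H, F, G]
After 4 (swap(6, 5)): [C, A, D, E, B, F, H, G]

Answer: [C, A, D, E, B, F, H, G]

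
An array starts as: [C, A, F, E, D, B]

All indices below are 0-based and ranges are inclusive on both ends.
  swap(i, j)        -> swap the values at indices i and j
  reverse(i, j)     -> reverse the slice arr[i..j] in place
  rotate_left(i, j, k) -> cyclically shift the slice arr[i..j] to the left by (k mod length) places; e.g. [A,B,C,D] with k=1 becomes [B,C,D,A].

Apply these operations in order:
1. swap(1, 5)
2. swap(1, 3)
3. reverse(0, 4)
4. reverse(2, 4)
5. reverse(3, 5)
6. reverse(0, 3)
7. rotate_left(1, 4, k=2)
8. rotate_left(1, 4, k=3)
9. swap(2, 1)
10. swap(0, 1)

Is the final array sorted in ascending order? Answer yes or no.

Answer: no

Derivation:
After 1 (swap(1, 5)): [C, B, F, E, D, A]
After 2 (swap(1, 3)): [C, E, F, B, D, A]
After 3 (reverse(0, 4)): [D, B, F, E, C, A]
After 4 (reverse(2, 4)): [D, B, C, E, F, A]
After 5 (reverse(3, 5)): [D, B, C, A, F, E]
After 6 (reverse(0, 3)): [A, C, B, D, F, E]
After 7 (rotate_left(1, 4, k=2)): [A, D, F, C, B, E]
After 8 (rotate_left(1, 4, k=3)): [A, B, D, F, C, E]
After 9 (swap(2, 1)): [A, D, B, F, C, E]
After 10 (swap(0, 1)): [D, A, B, F, C, E]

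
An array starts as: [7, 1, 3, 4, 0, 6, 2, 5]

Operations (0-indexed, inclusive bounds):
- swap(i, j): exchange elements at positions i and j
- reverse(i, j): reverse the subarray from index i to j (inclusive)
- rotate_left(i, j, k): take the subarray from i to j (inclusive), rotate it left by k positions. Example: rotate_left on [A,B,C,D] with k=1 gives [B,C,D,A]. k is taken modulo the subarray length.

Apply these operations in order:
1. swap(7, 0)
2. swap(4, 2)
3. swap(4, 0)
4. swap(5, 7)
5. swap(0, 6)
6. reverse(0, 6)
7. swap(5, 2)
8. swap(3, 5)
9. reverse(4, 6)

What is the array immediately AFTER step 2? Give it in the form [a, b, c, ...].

Answer: [5, 1, 0, 4, 3, 6, 2, 7]

Derivation:
After 1 (swap(7, 0)): [5, 1, 3, 4, 0, 6, 2, 7]
After 2 (swap(4, 2)): [5, 1, 0, 4, 3, 6, 2, 7]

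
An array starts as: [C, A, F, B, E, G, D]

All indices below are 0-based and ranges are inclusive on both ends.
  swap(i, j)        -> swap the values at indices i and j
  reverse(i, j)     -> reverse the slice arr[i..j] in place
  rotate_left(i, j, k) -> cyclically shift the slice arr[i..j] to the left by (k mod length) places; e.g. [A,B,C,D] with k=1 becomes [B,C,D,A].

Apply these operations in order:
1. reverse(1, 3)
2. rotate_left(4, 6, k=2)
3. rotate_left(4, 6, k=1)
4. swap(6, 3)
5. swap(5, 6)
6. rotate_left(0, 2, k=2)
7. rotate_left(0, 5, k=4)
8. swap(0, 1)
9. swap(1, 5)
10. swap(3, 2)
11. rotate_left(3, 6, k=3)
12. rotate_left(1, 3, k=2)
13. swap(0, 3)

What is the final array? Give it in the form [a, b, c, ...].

After 1 (reverse(1, 3)): [C, B, F, A, E, G, D]
After 2 (rotate_left(4, 6, k=2)): [C, B, F, A, D, E, G]
After 3 (rotate_left(4, 6, k=1)): [C, B, F, A, E, G, D]
After 4 (swap(6, 3)): [C, B, F, D, E, G, A]
After 5 (swap(5, 6)): [C, B, F, D, E, A, G]
After 6 (rotate_left(0, 2, k=2)): [F, C, B, D, E, A, G]
After 7 (rotate_left(0, 5, k=4)): [E, A, F, C, B, D, G]
After 8 (swap(0, 1)): [A, E, F, C, B, D, G]
After 9 (swap(1, 5)): [A, D, F, C, B, E, G]
After 10 (swap(3, 2)): [A, D, C, F, B, E, G]
After 11 (rotate_left(3, 6, k=3)): [A, D, C, G, F, B, E]
After 12 (rotate_left(1, 3, k=2)): [A, G, D, C, F, B, E]
After 13 (swap(0, 3)): [C, G, D, A, F, B, E]

Answer: [C, G, D, A, F, B, E]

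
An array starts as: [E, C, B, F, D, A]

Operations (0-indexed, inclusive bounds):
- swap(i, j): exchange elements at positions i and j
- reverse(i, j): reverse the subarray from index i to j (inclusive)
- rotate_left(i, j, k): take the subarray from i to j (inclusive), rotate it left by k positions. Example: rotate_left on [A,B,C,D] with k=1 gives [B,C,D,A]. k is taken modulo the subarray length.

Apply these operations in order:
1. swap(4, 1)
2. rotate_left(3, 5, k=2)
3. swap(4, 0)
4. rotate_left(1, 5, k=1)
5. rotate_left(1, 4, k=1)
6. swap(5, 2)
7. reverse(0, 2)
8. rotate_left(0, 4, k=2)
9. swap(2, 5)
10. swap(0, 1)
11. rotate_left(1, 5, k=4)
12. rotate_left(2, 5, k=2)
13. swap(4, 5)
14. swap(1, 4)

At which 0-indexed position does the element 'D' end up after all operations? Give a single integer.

Answer: 2

Derivation:
After 1 (swap(4, 1)): [E, D, B, F, C, A]
After 2 (rotate_left(3, 5, k=2)): [E, D, B, A, F, C]
After 3 (swap(4, 0)): [F, D, B, A, E, C]
After 4 (rotate_left(1, 5, k=1)): [F, B, A, E, C, D]
After 5 (rotate_left(1, 4, k=1)): [F, A, E, C, B, D]
After 6 (swap(5, 2)): [F, A, D, C, B, E]
After 7 (reverse(0, 2)): [D, A, F, C, B, E]
After 8 (rotate_left(0, 4, k=2)): [F, C, B, D, A, E]
After 9 (swap(2, 5)): [F, C, E, D, A, B]
After 10 (swap(0, 1)): [C, F, E, D, A, B]
After 11 (rotate_left(1, 5, k=4)): [C, B, F, E, D, A]
After 12 (rotate_left(2, 5, k=2)): [C, B, D, A, F, E]
After 13 (swap(4, 5)): [C, B, D, A, E, F]
After 14 (swap(1, 4)): [C, E, D, A, B, F]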